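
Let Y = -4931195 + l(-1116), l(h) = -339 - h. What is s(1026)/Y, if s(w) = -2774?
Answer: 1387/2465209 ≈ 0.00056263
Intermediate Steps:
Y = -4930418 (Y = -4931195 + (-339 - 1*(-1116)) = -4931195 + (-339 + 1116) = -4931195 + 777 = -4930418)
s(1026)/Y = -2774/(-4930418) = -2774*(-1/4930418) = 1387/2465209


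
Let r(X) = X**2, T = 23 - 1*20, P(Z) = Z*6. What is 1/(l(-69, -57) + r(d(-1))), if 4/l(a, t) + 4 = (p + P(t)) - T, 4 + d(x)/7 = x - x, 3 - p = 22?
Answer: 92/72127 ≈ 0.0012755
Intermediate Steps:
p = -19 (p = 3 - 1*22 = 3 - 22 = -19)
P(Z) = 6*Z
d(x) = -28 (d(x) = -28 + 7*(x - x) = -28 + 7*0 = -28 + 0 = -28)
T = 3 (T = 23 - 20 = 3)
l(a, t) = 4/(-26 + 6*t) (l(a, t) = 4/(-4 + ((-19 + 6*t) - 1*3)) = 4/(-4 + ((-19 + 6*t) - 3)) = 4/(-4 + (-22 + 6*t)) = 4/(-26 + 6*t))
1/(l(-69, -57) + r(d(-1))) = 1/(2/(-13 + 3*(-57)) + (-28)**2) = 1/(2/(-13 - 171) + 784) = 1/(2/(-184) + 784) = 1/(2*(-1/184) + 784) = 1/(-1/92 + 784) = 1/(72127/92) = 92/72127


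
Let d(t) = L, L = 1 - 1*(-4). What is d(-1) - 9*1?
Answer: -4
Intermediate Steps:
L = 5 (L = 1 + 4 = 5)
d(t) = 5
d(-1) - 9*1 = 5 - 9*1 = 5 - 9 = -4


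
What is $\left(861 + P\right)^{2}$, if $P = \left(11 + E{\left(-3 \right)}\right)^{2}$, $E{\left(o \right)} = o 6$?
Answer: $828100$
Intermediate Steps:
$E{\left(o \right)} = 6 o$
$P = 49$ ($P = \left(11 + 6 \left(-3\right)\right)^{2} = \left(11 - 18\right)^{2} = \left(-7\right)^{2} = 49$)
$\left(861 + P\right)^{2} = \left(861 + 49\right)^{2} = 910^{2} = 828100$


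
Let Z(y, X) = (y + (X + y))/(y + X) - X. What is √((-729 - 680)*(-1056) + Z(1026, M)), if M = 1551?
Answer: 2*√274188167413/859 ≈ 1219.2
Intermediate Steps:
Z(y, X) = -X + (X + 2*y)/(X + y) (Z(y, X) = (X + 2*y)/(X + y) - X = -X + (X + 2*y)/(X + y))
√((-729 - 680)*(-1056) + Z(1026, M)) = √((-729 - 680)*(-1056) + (1551 - 1*1551² + 2*1026 - 1*1551*1026)/(1551 + 1026)) = √(-1409*(-1056) + (1551 - 1*2405601 + 2052 - 1591326)/2577) = √(1487904 + (1551 - 2405601 + 2052 - 1591326)/2577) = √(1487904 + (1/2577)*(-3993324)) = √(1487904 - 1331108/859) = √(1276778428/859) = 2*√274188167413/859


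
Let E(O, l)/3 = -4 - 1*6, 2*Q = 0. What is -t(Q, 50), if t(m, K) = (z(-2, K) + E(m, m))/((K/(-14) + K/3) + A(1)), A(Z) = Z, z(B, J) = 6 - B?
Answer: 231/148 ≈ 1.5608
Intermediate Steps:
Q = 0 (Q = (½)*0 = 0)
E(O, l) = -30 (E(O, l) = 3*(-4 - 1*6) = 3*(-4 - 6) = 3*(-10) = -30)
t(m, K) = -22/(1 + 11*K/42) (t(m, K) = ((6 - 1*(-2)) - 30)/((K/(-14) + K/3) + 1) = ((6 + 2) - 30)/((K*(-1/14) + K*(⅓)) + 1) = (8 - 30)/((-K/14 + K/3) + 1) = -22/(11*K/42 + 1) = -22/(1 + 11*K/42))
-t(Q, 50) = -(-924)/(42 + 11*50) = -(-924)/(42 + 550) = -(-924)/592 = -1*(-231/148) = 231/148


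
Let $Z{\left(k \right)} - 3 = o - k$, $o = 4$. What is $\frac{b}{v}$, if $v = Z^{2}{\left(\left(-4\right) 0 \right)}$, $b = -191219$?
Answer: $- \frac{27317}{7} \approx -3902.4$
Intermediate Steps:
$Z{\left(k \right)} = 7 - k$ ($Z{\left(k \right)} = 3 - \left(-4 + k\right) = 7 - k$)
$v = 49$ ($v = \left(7 - \left(-4\right) 0\right)^{2} = \left(7 - 0\right)^{2} = \left(7 + 0\right)^{2} = 7^{2} = 49$)
$\frac{b}{v} = - \frac{191219}{49} = \left(-191219\right) \frac{1}{49} = - \frac{27317}{7}$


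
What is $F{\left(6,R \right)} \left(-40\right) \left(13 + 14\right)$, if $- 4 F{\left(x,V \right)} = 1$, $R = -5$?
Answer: $270$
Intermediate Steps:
$F{\left(x,V \right)} = - \frac{1}{4}$ ($F{\left(x,V \right)} = \left(- \frac{1}{4}\right) 1 = - \frac{1}{4}$)
$F{\left(6,R \right)} \left(-40\right) \left(13 + 14\right) = \left(- \frac{1}{4}\right) \left(-40\right) \left(13 + 14\right) = 10 \cdot 27 = 270$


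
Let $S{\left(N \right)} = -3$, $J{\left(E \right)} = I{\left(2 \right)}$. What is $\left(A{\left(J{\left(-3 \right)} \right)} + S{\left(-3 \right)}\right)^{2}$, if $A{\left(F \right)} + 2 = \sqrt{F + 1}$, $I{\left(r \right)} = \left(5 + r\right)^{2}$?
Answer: $75 - 50 \sqrt{2} \approx 4.2893$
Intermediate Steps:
$J{\left(E \right)} = 49$ ($J{\left(E \right)} = \left(5 + 2\right)^{2} = 7^{2} = 49$)
$A{\left(F \right)} = -2 + \sqrt{1 + F}$ ($A{\left(F \right)} = -2 + \sqrt{F + 1} = -2 + \sqrt{1 + F}$)
$\left(A{\left(J{\left(-3 \right)} \right)} + S{\left(-3 \right)}\right)^{2} = \left(\left(-2 + \sqrt{1 + 49}\right) - 3\right)^{2} = \left(\left(-2 + \sqrt{50}\right) - 3\right)^{2} = \left(\left(-2 + 5 \sqrt{2}\right) - 3\right)^{2} = \left(-5 + 5 \sqrt{2}\right)^{2}$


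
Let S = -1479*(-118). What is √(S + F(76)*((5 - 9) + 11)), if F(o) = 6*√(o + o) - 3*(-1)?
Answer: √(174543 + 84*√38) ≈ 418.40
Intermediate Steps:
S = 174522
F(o) = 3 + 6*√2*√o (F(o) = 6*√(2*o) + 3 = 6*(√2*√o) + 3 = 6*√2*√o + 3 = 3 + 6*√2*√o)
√(S + F(76)*((5 - 9) + 11)) = √(174522 + (3 + 6*√2*√76)*((5 - 9) + 11)) = √(174522 + (3 + 6*√2*(2*√19))*(-4 + 11)) = √(174522 + (3 + 12*√38)*7) = √(174522 + (21 + 84*√38)) = √(174543 + 84*√38)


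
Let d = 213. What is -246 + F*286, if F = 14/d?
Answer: -48394/213 ≈ -227.20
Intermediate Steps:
F = 14/213 ≈ 0.065728
-246 + F*286 = -246 + (14/213)*286 = -246 + 4004/213 = -48394/213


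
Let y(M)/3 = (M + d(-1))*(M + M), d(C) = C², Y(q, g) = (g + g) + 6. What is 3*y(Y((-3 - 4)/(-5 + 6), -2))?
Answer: 108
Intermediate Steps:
Y(q, g) = 6 + 2*g (Y(q, g) = 2*g + 6 = 6 + 2*g)
y(M) = 6*M*(1 + M) (y(M) = 3*((M + (-1)²)*(M + M)) = 3*((M + 1)*(2*M)) = 3*((1 + M)*(2*M)) = 3*(2*M*(1 + M)) = 6*M*(1 + M))
3*y(Y((-3 - 4)/(-5 + 6), -2)) = 3*(6*(6 + 2*(-2))*(1 + (6 + 2*(-2)))) = 3*(6*(6 - 4)*(1 + (6 - 4))) = 3*(6*2*(1 + 2)) = 3*(6*2*3) = 3*36 = 108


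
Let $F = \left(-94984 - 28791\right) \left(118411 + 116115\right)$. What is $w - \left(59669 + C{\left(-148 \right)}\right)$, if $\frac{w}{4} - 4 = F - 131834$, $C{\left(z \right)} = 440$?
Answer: $-116114410029$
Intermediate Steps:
$F = -29028455650$ ($F = \left(-123775\right) 234526 = -29028455650$)
$w = -116114349920$ ($w = 16 + 4 \left(-29028455650 - 131834\right) = 16 + 4 \left(-29028587484\right) = 16 - 116114349936 = -116114349920$)
$w - \left(59669 + C{\left(-148 \right)}\right) = -116114349920 + \left(\left(\left(-5794 - 57169\right) + 3294\right) - 440\right) = -116114349920 + \left(\left(-62963 + 3294\right) - 440\right) = -116114349920 - 60109 = -116114410029$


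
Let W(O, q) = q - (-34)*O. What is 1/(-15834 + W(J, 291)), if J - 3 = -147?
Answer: -1/20439 ≈ -4.8926e-5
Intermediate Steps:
J = -144 (J = 3 - 147 = -144)
W(O, q) = q + 34*O
1/(-15834 + W(J, 291)) = 1/(-15834 + (291 + 34*(-144))) = 1/(-15834 + (291 - 4896)) = 1/(-15834 - 4605) = 1/(-20439) = -1/20439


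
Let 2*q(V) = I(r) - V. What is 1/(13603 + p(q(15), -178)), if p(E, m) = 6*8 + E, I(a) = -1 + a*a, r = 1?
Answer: 2/27287 ≈ 7.3295e-5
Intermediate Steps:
I(a) = -1 + a**2
q(V) = -V/2 (q(V) = ((-1 + 1**2) - V)/2 = ((-1 + 1) - V)/2 = (0 - V)/2 = (-V)/2 = -V/2)
p(E, m) = 48 + E
1/(13603 + p(q(15), -178)) = 1/(13603 + (48 - 1/2*15)) = 1/(13603 + (48 - 15/2)) = 1/(13603 + 81/2) = 1/(27287/2) = 2/27287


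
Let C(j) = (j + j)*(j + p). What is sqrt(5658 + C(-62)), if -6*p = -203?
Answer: 2*sqrt(20589)/3 ≈ 95.659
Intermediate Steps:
p = 203/6 (p = -1/6*(-203) = 203/6 ≈ 33.833)
C(j) = 2*j*(203/6 + j) (C(j) = (j + j)*(j + 203/6) = (2*j)*(203/6 + j) = 2*j*(203/6 + j))
sqrt(5658 + C(-62)) = sqrt(5658 + (1/3)*(-62)*(203 + 6*(-62))) = sqrt(5658 + (1/3)*(-62)*(203 - 372)) = sqrt(5658 + (1/3)*(-62)*(-169)) = sqrt(5658 + 10478/3) = sqrt(27452/3) = 2*sqrt(20589)/3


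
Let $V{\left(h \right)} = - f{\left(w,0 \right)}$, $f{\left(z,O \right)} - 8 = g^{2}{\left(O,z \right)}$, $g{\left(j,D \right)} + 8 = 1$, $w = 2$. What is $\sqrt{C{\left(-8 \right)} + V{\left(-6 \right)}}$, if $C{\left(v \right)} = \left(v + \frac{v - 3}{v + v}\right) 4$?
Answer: $\frac{i \sqrt{345}}{2} \approx 9.2871 i$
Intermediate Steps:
$g{\left(j,D \right)} = -7$ ($g{\left(j,D \right)} = -8 + 1 = -7$)
$f{\left(z,O \right)} = 57$ ($f{\left(z,O \right)} = 8 + \left(-7\right)^{2} = 8 + 49 = 57$)
$V{\left(h \right)} = -57$ ($V{\left(h \right)} = \left(-1\right) 57 = -57$)
$C{\left(v \right)} = 4 v + \frac{2 \left(-3 + v\right)}{v}$ ($C{\left(v \right)} = \left(v + \frac{-3 + v}{2 v}\right) 4 = 4 v + \frac{2 \left(-3 + v\right)}{v}$)
$\sqrt{C{\left(-8 \right)} + V{\left(-6 \right)}} = \sqrt{\left(2 - \frac{6}{-8} + 4 \left(-8\right)\right) - 57} = \sqrt{\left(2 - - \frac{3}{4} - 32\right) - 57} = \sqrt{\left(2 + \frac{3}{4} - 32\right) - 57} = \sqrt{- \frac{117}{4} - 57} = \sqrt{- \frac{345}{4}} = \frac{i \sqrt{345}}{2}$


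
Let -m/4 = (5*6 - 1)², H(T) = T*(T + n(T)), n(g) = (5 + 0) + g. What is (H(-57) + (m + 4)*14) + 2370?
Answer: -38457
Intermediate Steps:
n(g) = 5 + g
H(T) = T*(5 + 2*T) (H(T) = T*(T + (5 + T)) = T*(5 + 2*T))
m = -3364 (m = -4*(5*6 - 1)² = -4*(30 - 1)² = -4*29² = -4*841 = -3364)
(H(-57) + (m + 4)*14) + 2370 = (-57*(5 + 2*(-57)) + (-3364 + 4)*14) + 2370 = (-57*(5 - 114) - 3360*14) + 2370 = (-57*(-109) - 47040) + 2370 = (6213 - 47040) + 2370 = -40827 + 2370 = -38457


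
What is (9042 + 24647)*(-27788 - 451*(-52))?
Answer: -146075504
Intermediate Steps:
(9042 + 24647)*(-27788 - 451*(-52)) = 33689*(-27788 + 23452) = 33689*(-4336) = -146075504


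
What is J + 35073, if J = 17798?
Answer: 52871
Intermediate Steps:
J + 35073 = 17798 + 35073 = 52871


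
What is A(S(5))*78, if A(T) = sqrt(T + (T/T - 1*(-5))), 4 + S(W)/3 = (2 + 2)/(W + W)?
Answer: 156*I*sqrt(30)/5 ≈ 170.89*I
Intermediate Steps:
S(W) = -12 + 6/W (S(W) = -12 + 3*((2 + 2)/(W + W)) = -12 + 3*(4/((2*W))) = -12 + 3*(4*(1/(2*W))) = -12 + 3*(2/W) = -12 + 6/W)
A(T) = sqrt(6 + T) (A(T) = sqrt(T + (1 + 5)) = sqrt(T + 6) = sqrt(6 + T))
A(S(5))*78 = sqrt(6 + (-12 + 6/5))*78 = sqrt(6 - 54/5)*78 = sqrt(-24/5)*78 = (2*I*sqrt(30)/5)*78 = 156*I*sqrt(30)/5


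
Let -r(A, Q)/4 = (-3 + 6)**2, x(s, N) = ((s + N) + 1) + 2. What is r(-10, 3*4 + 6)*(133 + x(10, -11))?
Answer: -4860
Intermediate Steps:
x(s, N) = 3 + N + s (x(s, N) = ((N + s) + 1) + 2 = (1 + N + s) + 2 = 3 + N + s)
r(A, Q) = -36 (r(A, Q) = -4*(-3 + 6)**2 = -4*3**2 = -4*9 = -36)
r(-10, 3*4 + 6)*(133 + x(10, -11)) = -36*(133 + (3 - 11 + 10)) = -36*(133 + 2) = -36*135 = -4860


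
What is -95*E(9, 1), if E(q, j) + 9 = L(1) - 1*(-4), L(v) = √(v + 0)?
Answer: 380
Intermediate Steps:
L(v) = √v
E(q, j) = -4 (E(q, j) = -9 + (√1 - 1*(-4)) = -9 + (1 + 4) = -9 + 5 = -4)
-95*E(9, 1) = -95*(-4) = 380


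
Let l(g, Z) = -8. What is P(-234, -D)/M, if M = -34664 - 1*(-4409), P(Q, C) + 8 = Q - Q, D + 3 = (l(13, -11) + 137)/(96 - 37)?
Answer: 8/30255 ≈ 0.00026442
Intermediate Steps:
D = -48/59 (D = -3 + (-8 + 137)/(96 - 37) = -3 + 129/59 = -48/59 ≈ -0.81356)
P(Q, C) = -8 (P(Q, C) = -8 + (Q - Q) = -8 + 0 = -8)
M = -30255 (M = -34664 + 4409 = -30255)
P(-234, -D)/M = -8/(-30255) = -8*(-1/30255) = 8/30255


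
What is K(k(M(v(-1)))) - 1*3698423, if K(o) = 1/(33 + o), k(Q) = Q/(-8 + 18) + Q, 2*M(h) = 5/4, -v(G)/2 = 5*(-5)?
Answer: -1993449981/539 ≈ -3.6984e+6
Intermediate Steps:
v(G) = 50 (v(G) = -10*(-5) = -2*(-25) = 50)
M(h) = 5/8 (M(h) = (5/4)/2 = (5*(¼))/2 = (½)*(5/4) = 5/8)
k(Q) = 11*Q/10 (k(Q) = Q/10 + Q = 11*Q/10)
K(k(M(v(-1)))) - 1*3698423 = 1/(33 + (11/10)*(5/8)) - 1*3698423 = 1/(33 + 11/16) - 3698423 = 1/(539/16) - 3698423 = 16/539 - 3698423 = -1993449981/539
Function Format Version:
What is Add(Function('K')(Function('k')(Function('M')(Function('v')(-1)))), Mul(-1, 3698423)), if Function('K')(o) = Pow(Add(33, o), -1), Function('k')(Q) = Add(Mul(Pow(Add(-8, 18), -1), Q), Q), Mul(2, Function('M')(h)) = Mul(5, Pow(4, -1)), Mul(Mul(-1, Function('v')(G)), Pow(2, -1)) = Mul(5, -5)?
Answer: Rational(-1993449981, 539) ≈ -3.6984e+6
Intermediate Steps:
Function('v')(G) = 50 (Function('v')(G) = Mul(-2, Mul(5, -5)) = Mul(-2, -25) = 50)
Function('M')(h) = Rational(5, 8) (Function('M')(h) = Mul(Rational(1, 2), Mul(5, Pow(4, -1))) = Mul(Rational(1, 2), Mul(5, Rational(1, 4))) = Mul(Rational(1, 2), Rational(5, 4)) = Rational(5, 8))
Function('k')(Q) = Mul(Rational(11, 10), Q) (Function('k')(Q) = Add(Mul(Pow(10, -1), Q), Q) = Add(Mul(Rational(1, 10), Q), Q) = Mul(Rational(11, 10), Q))
Add(Function('K')(Function('k')(Function('M')(Function('v')(-1)))), Mul(-1, 3698423)) = Add(Pow(Add(33, Mul(Rational(11, 10), Rational(5, 8))), -1), Mul(-1, 3698423)) = Add(Pow(Add(33, Rational(11, 16)), -1), -3698423) = Add(Pow(Rational(539, 16), -1), -3698423) = Add(Rational(16, 539), -3698423) = Rational(-1993449981, 539)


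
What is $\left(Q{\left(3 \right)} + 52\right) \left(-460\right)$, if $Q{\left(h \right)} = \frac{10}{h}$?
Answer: $- \frac{76360}{3} \approx -25453.0$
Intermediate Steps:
$\left(Q{\left(3 \right)} + 52\right) \left(-460\right) = \left(\frac{10}{3} + 52\right) \left(-460\right) = \frac{166}{3} \left(-460\right) = - \frac{76360}{3}$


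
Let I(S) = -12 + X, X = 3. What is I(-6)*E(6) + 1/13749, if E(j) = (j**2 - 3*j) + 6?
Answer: -2969783/13749 ≈ -216.00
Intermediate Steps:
E(j) = 6 + j**2 - 3*j
I(S) = -9 (I(S) = -12 + 3 = -9)
I(-6)*E(6) + 1/13749 = -9*(6 + 6**2 - 3*6) + 1/13749 = -9*(6 + 36 - 18) + 1/13749 = -9*24 + 1/13749 = -216 + 1/13749 = -2969783/13749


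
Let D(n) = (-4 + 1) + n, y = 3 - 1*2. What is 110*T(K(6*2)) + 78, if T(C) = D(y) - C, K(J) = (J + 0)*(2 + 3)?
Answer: -6742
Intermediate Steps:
K(J) = 5*J (K(J) = J*5 = 5*J)
y = 1 (y = 3 - 2 = 1)
D(n) = -3 + n
T(C) = -2 - C (T(C) = (-3 + 1) - C = -2 - C)
110*T(K(6*2)) + 78 = 110*(-2 - 5*6*2) + 78 = 110*(-2 - 5*12) + 78 = 110*(-2 - 1*60) + 78 = 110*(-2 - 60) + 78 = 110*(-62) + 78 = -6820 + 78 = -6742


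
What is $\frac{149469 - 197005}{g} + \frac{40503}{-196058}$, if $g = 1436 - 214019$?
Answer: $\frac{1208797}{71002722} \approx 0.017025$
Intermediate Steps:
$g = -212583$ ($g = 1436 - 214019 = -212583$)
$\frac{149469 - 197005}{g} + \frac{40503}{-196058} = \frac{149469 - 197005}{-212583} + \frac{40503}{-196058} = \left(-47536\right) \left(- \frac{1}{212583}\right) + 40503 \left(- \frac{1}{196058}\right) = \frac{47536}{212583} - \frac{69}{334} = \frac{1208797}{71002722}$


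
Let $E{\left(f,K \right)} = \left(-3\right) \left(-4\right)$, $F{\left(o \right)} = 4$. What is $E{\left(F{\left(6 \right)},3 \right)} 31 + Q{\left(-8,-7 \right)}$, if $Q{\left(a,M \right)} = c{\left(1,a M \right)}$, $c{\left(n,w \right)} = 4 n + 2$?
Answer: $378$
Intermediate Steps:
$c{\left(n,w \right)} = 2 + 4 n$
$Q{\left(a,M \right)} = 6$ ($Q{\left(a,M \right)} = 2 + 4 \cdot 1 = 2 + 4 = 6$)
$E{\left(f,K \right)} = 12$
$E{\left(F{\left(6 \right)},3 \right)} 31 + Q{\left(-8,-7 \right)} = 12 \cdot 31 + 6 = 372 + 6 = 378$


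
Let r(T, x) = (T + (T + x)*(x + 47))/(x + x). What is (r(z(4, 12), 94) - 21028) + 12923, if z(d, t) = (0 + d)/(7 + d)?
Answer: -8307389/1034 ≈ -8034.2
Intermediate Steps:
z(d, t) = d/(7 + d)
r(T, x) = (T + (47 + x)*(T + x))/(2*x) (r(T, x) = (T + (T + x)*(47 + x))/((2*x)) = (T + (47 + x)*(T + x))*(1/(2*x)) = (T + (47 + x)*(T + x))/(2*x))
(r(z(4, 12), 94) - 21028) + 12923 = ((½)*(48*(4/(7 + 4)) + 94*(47 + 4/(7 + 4) + 94))/94 - 21028) + 12923 = ((½)*(1/94)*(48*(4/11) + 94*(47 + 4/11 + 94)) - 21028) + 12923 = ((½)*(1/94)*(192/11 + 94*(1555/11)) - 21028) + 12923 = ((½)*(1/94)*(192/11 + 146170/11) - 21028) + 12923 = ((½)*(1/94)*(146362/11) - 21028) + 12923 = (73181/1034 - 21028) + 12923 = -21669771/1034 + 12923 = -8307389/1034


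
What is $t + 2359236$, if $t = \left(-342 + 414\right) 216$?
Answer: $2374788$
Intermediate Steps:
$t = 15552$ ($t = 72 \cdot 216 = 15552$)
$t + 2359236 = 15552 + 2359236 = 2374788$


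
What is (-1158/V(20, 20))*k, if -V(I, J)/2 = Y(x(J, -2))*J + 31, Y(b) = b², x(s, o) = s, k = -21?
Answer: -4053/2677 ≈ -1.5140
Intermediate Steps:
V(I, J) = -62 - 2*J³ (V(I, J) = -2*(J²*J + 31) = -2*(J³ + 31) = -2*(31 + J³) = -62 - 2*J³)
(-1158/V(20, 20))*k = -1158/(-62 - 2*20³)*(-21) = -1158/(-62 - 2*8000)*(-21) = -1158/(-62 - 16000)*(-21) = -1158/(-16062)*(-21) = -1158*(-1/16062)*(-21) = (193/2677)*(-21) = -4053/2677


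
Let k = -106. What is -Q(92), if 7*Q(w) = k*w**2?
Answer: 897184/7 ≈ 1.2817e+5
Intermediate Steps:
Q(w) = -106*w**2/7 (Q(w) = (-106*w**2)/7 = -106*w**2/7)
-Q(92) = -(-106)*92**2/7 = -(-106)*8464/7 = -1*(-897184/7) = 897184/7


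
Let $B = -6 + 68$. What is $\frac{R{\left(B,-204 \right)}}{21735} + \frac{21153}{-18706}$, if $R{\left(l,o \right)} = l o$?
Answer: $- \frac{232117981}{135524970} \approx -1.7127$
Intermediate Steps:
$B = 62$
$\frac{R{\left(B,-204 \right)}}{21735} + \frac{21153}{-18706} = \frac{62 \left(-204\right)}{21735} + \frac{21153}{-18706} = \left(-12648\right) \frac{1}{21735} + 21153 \left(- \frac{1}{18706}\right) = - \frac{4216}{7245} - \frac{21153}{18706} = - \frac{232117981}{135524970}$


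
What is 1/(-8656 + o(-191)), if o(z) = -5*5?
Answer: -1/8681 ≈ -0.00011519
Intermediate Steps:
o(z) = -25
1/(-8656 + o(-191)) = 1/(-8656 - 25) = 1/(-8681) = -1/8681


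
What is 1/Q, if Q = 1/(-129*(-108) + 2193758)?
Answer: 2207690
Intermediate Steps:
Q = 1/2207690 (Q = 1/(13932 + 2193758) = 1/2207690 ≈ 4.5296e-7)
1/Q = 1/(1/2207690) = 2207690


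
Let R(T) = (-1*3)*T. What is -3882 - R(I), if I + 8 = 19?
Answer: -3849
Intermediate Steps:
I = 11 (I = -8 + 19 = 11)
R(T) = -3*T
-3882 - R(I) = -3882 - (-3)*11 = -3882 - 1*(-33) = -3882 + 33 = -3849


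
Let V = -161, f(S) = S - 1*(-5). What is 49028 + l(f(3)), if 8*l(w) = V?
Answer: 392063/8 ≈ 49008.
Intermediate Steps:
f(S) = 5 + S (f(S) = S + 5 = 5 + S)
l(w) = -161/8 (l(w) = (⅛)*(-161) = -161/8)
49028 + l(f(3)) = 49028 - 161/8 = 392063/8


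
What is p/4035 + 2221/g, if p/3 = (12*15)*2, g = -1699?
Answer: -475121/457031 ≈ -1.0396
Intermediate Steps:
p = 1080 (p = 3*((12*15)*2) = 3*(180*2) = 3*360 = 1080)
p/4035 + 2221/g = 1080/4035 + 2221/(-1699) = 1080*(1/4035) + 2221*(-1/1699) = 72/269 - 2221/1699 = -475121/457031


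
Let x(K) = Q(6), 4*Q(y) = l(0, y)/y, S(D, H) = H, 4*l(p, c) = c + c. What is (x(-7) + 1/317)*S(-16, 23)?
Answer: 7475/2536 ≈ 2.9476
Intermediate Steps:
l(p, c) = c/2 (l(p, c) = (c + c)/4 = (2*c)/4 = c/2)
Q(y) = ⅛ (Q(y) = ((y/2)/y)/4 = (¼)*(½) = ⅛)
x(K) = ⅛
(x(-7) + 1/317)*S(-16, 23) = (⅛ + 1/317)*23 = (325/2536)*23 = 7475/2536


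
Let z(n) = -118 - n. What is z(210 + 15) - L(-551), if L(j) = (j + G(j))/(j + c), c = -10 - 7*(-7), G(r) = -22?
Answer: -176189/512 ≈ -344.12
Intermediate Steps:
c = 39 (c = -10 + 49 = 39)
L(j) = (-22 + j)/(39 + j) (L(j) = (j - 22)/(j + 39) = (-22 + j)/(39 + j))
z(210 + 15) - L(-551) = (-118 - (210 + 15)) - (-22 - 551)/(39 - 551) = (-118 - 1*225) - (-573)/(-512) = (-118 - 225) - (-1)*(-573)/512 = -343 - 1*573/512 = -343 - 573/512 = -176189/512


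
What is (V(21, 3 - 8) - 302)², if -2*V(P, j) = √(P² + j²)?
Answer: (604 + √466)²/4 ≈ 97840.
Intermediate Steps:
V(P, j) = -√(P² + j²)/2
(V(21, 3 - 8) - 302)² = (-√(21² + (3 - 8)²)/2 - 302)² = (-√(441 + (-5)²)/2 - 302)² = (-√(441 + 25)/2 - 302)² = (-√466/2 - 302)² = (-302 - √466/2)²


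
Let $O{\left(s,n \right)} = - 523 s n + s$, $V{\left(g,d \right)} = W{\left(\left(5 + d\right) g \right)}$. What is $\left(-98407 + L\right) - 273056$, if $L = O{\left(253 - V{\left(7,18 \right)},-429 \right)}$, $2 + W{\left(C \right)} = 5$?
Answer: $55720537$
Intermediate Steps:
$W{\left(C \right)} = 3$ ($W{\left(C \right)} = -2 + 5 = 3$)
$V{\left(g,d \right)} = 3$
$O{\left(s,n \right)} = s - 523 n s$ ($O{\left(s,n \right)} = - 523 n s + s = s - 523 n s$)
$L = 56092000$ ($L = \left(253 - 3\right) \left(1 - -224367\right) = \left(253 - 3\right) \left(1 + 224367\right) = 250 \cdot 224368 = 56092000$)
$\left(-98407 + L\right) - 273056 = \left(-98407 + 56092000\right) - 273056 = 55993593 - 273056 = 55720537$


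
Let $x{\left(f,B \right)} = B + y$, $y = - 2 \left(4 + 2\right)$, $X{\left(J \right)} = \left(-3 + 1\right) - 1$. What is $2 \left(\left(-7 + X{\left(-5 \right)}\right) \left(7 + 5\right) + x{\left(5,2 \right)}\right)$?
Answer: $-260$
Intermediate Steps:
$X{\left(J \right)} = -3$ ($X{\left(J \right)} = -2 - 1 = -3$)
$y = -12$ ($y = \left(-2\right) 6 = -12$)
$x{\left(f,B \right)} = -12 + B$ ($x{\left(f,B \right)} = B - 12 = -12 + B$)
$2 \left(\left(-7 + X{\left(-5 \right)}\right) \left(7 + 5\right) + x{\left(5,2 \right)}\right) = 2 \left(\left(-7 - 3\right) \left(7 + 5\right) + \left(-12 + 2\right)\right) = 2 \left(\left(-10\right) 12 - 10\right) = 2 \left(-120 - 10\right) = 2 \left(-130\right) = -260$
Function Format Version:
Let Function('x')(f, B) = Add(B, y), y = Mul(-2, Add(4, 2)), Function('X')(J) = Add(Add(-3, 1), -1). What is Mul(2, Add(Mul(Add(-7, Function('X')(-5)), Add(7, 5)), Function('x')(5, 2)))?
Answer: -260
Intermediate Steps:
Function('X')(J) = -3 (Function('X')(J) = Add(-2, -1) = -3)
y = -12 (y = Mul(-2, 6) = -12)
Function('x')(f, B) = Add(-12, B) (Function('x')(f, B) = Add(B, -12) = Add(-12, B))
Mul(2, Add(Mul(Add(-7, Function('X')(-5)), Add(7, 5)), Function('x')(5, 2))) = Mul(2, Add(Mul(Add(-7, -3), Add(7, 5)), Add(-12, 2))) = Mul(2, Add(Mul(-10, 12), -10)) = Mul(2, Add(-120, -10)) = Mul(2, -130) = -260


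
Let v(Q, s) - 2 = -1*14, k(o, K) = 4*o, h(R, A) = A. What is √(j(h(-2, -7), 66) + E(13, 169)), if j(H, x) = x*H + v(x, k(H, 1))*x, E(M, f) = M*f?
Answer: √943 ≈ 30.708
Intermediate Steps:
v(Q, s) = -12 (v(Q, s) = 2 - 1*14 = 2 - 14 = -12)
j(H, x) = -12*x + H*x (j(H, x) = x*H - 12*x = H*x - 12*x = -12*x + H*x)
√(j(h(-2, -7), 66) + E(13, 169)) = √(66*(-12 - 7) + 13*169) = √(66*(-19) + 2197) = √(-1254 + 2197) = √943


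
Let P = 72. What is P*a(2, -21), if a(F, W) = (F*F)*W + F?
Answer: -5904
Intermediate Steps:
a(F, W) = F + W*F² (a(F, W) = F²*W + F = W*F² + F = F + W*F²)
P*a(2, -21) = 72*(2*(1 + 2*(-21))) = 72*(2*(1 - 42)) = 72*(2*(-41)) = 72*(-82) = -5904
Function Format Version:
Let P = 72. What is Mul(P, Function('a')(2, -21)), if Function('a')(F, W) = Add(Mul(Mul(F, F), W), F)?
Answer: -5904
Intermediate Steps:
Function('a')(F, W) = Add(F, Mul(W, Pow(F, 2))) (Function('a')(F, W) = Add(Mul(Pow(F, 2), W), F) = Add(Mul(W, Pow(F, 2)), F) = Add(F, Mul(W, Pow(F, 2))))
Mul(P, Function('a')(2, -21)) = Mul(72, Mul(2, Add(1, Mul(2, -21)))) = Mul(72, Mul(2, Add(1, -42))) = Mul(72, Mul(2, -41)) = Mul(72, -82) = -5904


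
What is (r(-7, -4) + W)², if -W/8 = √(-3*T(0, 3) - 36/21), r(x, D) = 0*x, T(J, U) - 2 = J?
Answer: -3456/7 ≈ -493.71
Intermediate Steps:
T(J, U) = 2 + J
r(x, D) = 0
W = -24*I*√42/7 (W = -8*√(-3*(2 + 0) - 36/21) = -8*√(-3*2 - 36*1/21) = -8*√(-6 - 12/7) = -24*I*√42/7 ≈ -22.22*I)
(r(-7, -4) + W)² = (0 - 24*I*√42/7)² = (-24*I*√42/7)² = -3456/7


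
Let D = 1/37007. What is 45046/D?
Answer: 1667017322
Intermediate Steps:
D = 1/37007 ≈ 2.7022e-5
45046/D = 45046/(1/37007) = 45046*37007 = 1667017322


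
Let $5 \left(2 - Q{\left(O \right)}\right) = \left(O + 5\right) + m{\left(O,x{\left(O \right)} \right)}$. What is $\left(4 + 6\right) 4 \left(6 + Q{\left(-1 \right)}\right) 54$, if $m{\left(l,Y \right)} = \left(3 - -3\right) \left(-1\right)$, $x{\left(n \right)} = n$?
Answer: $18144$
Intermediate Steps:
$m{\left(l,Y \right)} = -6$ ($m{\left(l,Y \right)} = \left(3 + 3\right) \left(-1\right) = 6 \left(-1\right) = -6$)
$Q{\left(O \right)} = \frac{11}{5} - \frac{O}{5}$ ($Q{\left(O \right)} = 2 - \frac{\left(O + 5\right) - 6}{5} = 2 - \frac{\left(5 + O\right) - 6}{5} = 2 - \frac{-1 + O}{5} = 2 - \left(- \frac{1}{5} + \frac{O}{5}\right) = \frac{11}{5} - \frac{O}{5}$)
$\left(4 + 6\right) 4 \left(6 + Q{\left(-1 \right)}\right) 54 = \left(4 + 6\right) 4 \left(6 + \left(\frac{11}{5} - - \frac{1}{5}\right)\right) 54 = 10 \cdot 4 \left(6 + \left(\frac{11}{5} + \frac{1}{5}\right)\right) 54 = 40 \left(6 + \frac{12}{5}\right) 54 = 40 \cdot \frac{42}{5} \cdot 54 = 336 \cdot 54 = 18144$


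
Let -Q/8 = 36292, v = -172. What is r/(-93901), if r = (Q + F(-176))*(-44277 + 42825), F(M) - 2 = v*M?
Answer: -377610024/93901 ≈ -4021.4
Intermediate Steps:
F(M) = 2 - 172*M
Q = -290336 (Q = -8*36292 = -290336)
r = 377610024 (r = (-290336 + (2 - 172*(-176)))*(-44277 + 42825) = (-290336 + (2 + 30272))*(-1452) = (-290336 + 30274)*(-1452) = -260062*(-1452) = 377610024)
r/(-93901) = 377610024/(-93901) = 377610024*(-1/93901) = -377610024/93901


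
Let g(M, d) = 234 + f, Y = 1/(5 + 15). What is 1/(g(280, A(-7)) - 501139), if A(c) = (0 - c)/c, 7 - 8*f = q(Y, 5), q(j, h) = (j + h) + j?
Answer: -80/40072381 ≈ -1.9964e-6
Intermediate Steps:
Y = 1/20 ≈ 0.050000
q(j, h) = h + 2*j (q(j, h) = (h + j) + j = h + 2*j)
f = 19/80 (f = 7/8 - (5 + 2*(1/20))/8 = 7/8 - (5 + 1/10)/8 = 7/8 - 1/8*51/10 = 7/8 - 51/80 = 19/80 ≈ 0.23750)
A(c) = -1 (A(c) = (-c)/c = -1)
g(M, d) = 18739/80 (g(M, d) = 234 + 19/80 = 18739/80)
1/(g(280, A(-7)) - 501139) = 1/(18739/80 - 501139) = 1/(-40072381/80) = -80/40072381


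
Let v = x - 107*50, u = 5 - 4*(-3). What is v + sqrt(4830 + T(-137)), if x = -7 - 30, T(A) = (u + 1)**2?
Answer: -5387 + sqrt(5154) ≈ -5315.2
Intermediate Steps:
u = 17 (u = 5 + 12 = 17)
T(A) = 324 (T(A) = (17 + 1)**2 = 18**2 = 324)
x = -37
v = -5387 (v = -37 - 107*50 = -37 - 5350 = -5387)
v + sqrt(4830 + T(-137)) = -5387 + sqrt(4830 + 324) = -5387 + sqrt(5154)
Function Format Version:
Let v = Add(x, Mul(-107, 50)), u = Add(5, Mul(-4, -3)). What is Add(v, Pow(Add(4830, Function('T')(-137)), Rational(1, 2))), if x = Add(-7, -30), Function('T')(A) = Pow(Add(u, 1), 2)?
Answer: Add(-5387, Pow(5154, Rational(1, 2))) ≈ -5315.2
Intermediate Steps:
u = 17 (u = Add(5, 12) = 17)
Function('T')(A) = 324 (Function('T')(A) = Pow(Add(17, 1), 2) = Pow(18, 2) = 324)
x = -37
v = -5387 (v = Add(-37, Mul(-107, 50)) = Add(-37, -5350) = -5387)
Add(v, Pow(Add(4830, Function('T')(-137)), Rational(1, 2))) = Add(-5387, Pow(Add(4830, 324), Rational(1, 2))) = Add(-5387, Pow(5154, Rational(1, 2)))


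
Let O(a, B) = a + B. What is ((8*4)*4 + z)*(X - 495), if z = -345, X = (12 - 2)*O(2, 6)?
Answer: 90055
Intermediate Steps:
O(a, B) = B + a
X = 80 (X = (12 - 2)*(6 + 2) = 10*8 = 80)
((8*4)*4 + z)*(X - 495) = ((8*4)*4 - 345)*(80 - 495) = (32*4 - 345)*(-415) = (128 - 345)*(-415) = -217*(-415) = 90055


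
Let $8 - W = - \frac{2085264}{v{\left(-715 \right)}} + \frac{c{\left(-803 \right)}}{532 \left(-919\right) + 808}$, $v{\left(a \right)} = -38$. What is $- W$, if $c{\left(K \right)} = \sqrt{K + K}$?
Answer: $\frac{1042480}{19} - \frac{i \sqrt{1606}}{488100} \approx 54867.0 - 8.2104 \cdot 10^{-5} i$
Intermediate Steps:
$c{\left(K \right)} = \sqrt{2} \sqrt{K}$ ($c{\left(K \right)} = \sqrt{2 K} = \sqrt{2} \sqrt{K}$)
$W = - \frac{1042480}{19} + \frac{i \sqrt{1606}}{488100}$ ($W = 8 - \left(- \frac{2085264}{-38} + \frac{\sqrt{2} \sqrt{-803}}{532 \left(-919\right) + 808}\right) = 8 - \left(\left(-2085264\right) \left(- \frac{1}{38}\right) + \frac{\sqrt{2} i \sqrt{803}}{-488908 + 808}\right) = 8 - \left(\frac{1042632}{19} + \frac{i \sqrt{1606}}{-488100}\right) = 8 - \left(\frac{1042632}{19} + i \sqrt{1606} \left(- \frac{1}{488100}\right)\right) = 8 - \left(\frac{1042632}{19} - \frac{i \sqrt{1606}}{488100}\right) = - \frac{1042480}{19} + \frac{i \sqrt{1606}}{488100} \approx -54867.0 + 8.2104 \cdot 10^{-5} i$)
$- W = - (- \frac{1042480}{19} + \frac{i \sqrt{1606}}{488100}) = \frac{1042480}{19} - \frac{i \sqrt{1606}}{488100}$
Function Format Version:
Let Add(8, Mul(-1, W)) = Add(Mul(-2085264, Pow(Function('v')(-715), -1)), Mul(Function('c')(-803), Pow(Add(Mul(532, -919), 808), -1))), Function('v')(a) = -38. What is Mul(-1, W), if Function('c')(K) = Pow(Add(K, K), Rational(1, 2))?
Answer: Add(Rational(1042480, 19), Mul(Rational(-1, 488100), I, Pow(1606, Rational(1, 2)))) ≈ Add(54867., Mul(-8.2104e-5, I))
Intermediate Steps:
Function('c')(K) = Mul(Pow(2, Rational(1, 2)), Pow(K, Rational(1, 2))) (Function('c')(K) = Pow(Mul(2, K), Rational(1, 2)) = Mul(Pow(2, Rational(1, 2)), Pow(K, Rational(1, 2))))
W = Add(Rational(-1042480, 19), Mul(Rational(1, 488100), I, Pow(1606, Rational(1, 2)))) (W = Add(8, Mul(-1, Add(Mul(-2085264, Pow(-38, -1)), Mul(Mul(Pow(2, Rational(1, 2)), Pow(-803, Rational(1, 2))), Pow(Add(Mul(532, -919), 808), -1))))) = Add(8, Mul(-1, Add(Mul(-2085264, Rational(-1, 38)), Mul(Mul(Pow(2, Rational(1, 2)), Mul(I, Pow(803, Rational(1, 2)))), Pow(Add(-488908, 808), -1))))) = Add(8, Mul(-1, Add(Rational(1042632, 19), Mul(Mul(I, Pow(1606, Rational(1, 2))), Pow(-488100, -1))))) = Add(8, Mul(-1, Add(Rational(1042632, 19), Mul(Mul(I, Pow(1606, Rational(1, 2))), Rational(-1, 488100))))) = Add(8, Mul(-1, Add(Rational(1042632, 19), Mul(Rational(-1, 488100), I, Pow(1606, Rational(1, 2)))))) = Add(8, Add(Rational(-1042632, 19), Mul(Rational(1, 488100), I, Pow(1606, Rational(1, 2))))) = Add(Rational(-1042480, 19), Mul(Rational(1, 488100), I, Pow(1606, Rational(1, 2)))) ≈ Add(-54867., Mul(8.2104e-5, I)))
Mul(-1, W) = Mul(-1, Add(Rational(-1042480, 19), Mul(Rational(1, 488100), I, Pow(1606, Rational(1, 2))))) = Add(Rational(1042480, 19), Mul(Rational(-1, 488100), I, Pow(1606, Rational(1, 2))))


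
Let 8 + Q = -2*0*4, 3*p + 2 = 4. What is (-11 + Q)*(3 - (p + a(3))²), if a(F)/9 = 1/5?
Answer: 13186/225 ≈ 58.604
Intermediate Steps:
p = ⅔ (p = -⅔ + (⅓)*4 = -⅔ + 4/3 = ⅔ ≈ 0.66667)
a(F) = 9/5
Q = -8 (Q = -8 - 2*0*4 = -8 + 0*4 = -8 + 0 = -8)
(-11 + Q)*(3 - (p + a(3))²) = (-11 - 8)*(3 - (⅔ + 9/5)²) = -19*(3 - (37/15)²) = -19*(3 - 1*1369/225) = -19*(3 - 1369/225) = -19*(-694/225) = 13186/225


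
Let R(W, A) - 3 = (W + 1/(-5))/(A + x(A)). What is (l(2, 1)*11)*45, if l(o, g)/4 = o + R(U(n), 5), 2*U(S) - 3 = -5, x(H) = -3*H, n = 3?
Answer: 50688/5 ≈ 10138.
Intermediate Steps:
U(S) = -1 (U(S) = 3/2 + (1/2)*(-5) = 3/2 - 5/2 = -1)
R(W, A) = 3 - (-1/5 + W)/(2*A) (R(W, A) = 3 + (W + 1/(-5))/(A - 3*A) = 3 + (W - 1/5)/((-2*A)) = 3 + (-1/5 + W)*(-1/(2*A)) = 3 - (-1/5 + W)/(2*A))
l(o, g) = 312/25 + 4*o (l(o, g) = 4*(o + (1/10)*(1 - 5*(-1) + 30*5)/5) = 4*(o + (1/10)*(1/5)*(1 + 5 + 150)) = 4*(o + (1/10)*(1/5)*156) = 4*(o + 78/25) = 4*(78/25 + o) = 312/25 + 4*o)
(l(2, 1)*11)*45 = ((312/25 + 4*2)*11)*45 = ((312/25 + 8)*11)*45 = ((512/25)*11)*45 = (5632/25)*45 = 50688/5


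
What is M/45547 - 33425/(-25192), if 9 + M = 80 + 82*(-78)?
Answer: 1363069075/1147420024 ≈ 1.1879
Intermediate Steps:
M = -6325 (M = -9 + (80 + 82*(-78)) = -9 + (80 - 6396) = -9 - 6316 = -6325)
M/45547 - 33425/(-25192) = -6325/45547 - 33425/(-25192) = -6325*1/45547 - 33425*(-1/25192) = -6325/45547 + 33425/25192 = 1363069075/1147420024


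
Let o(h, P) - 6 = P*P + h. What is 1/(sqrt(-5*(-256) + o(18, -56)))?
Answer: sqrt(1110)/2220 ≈ 0.015008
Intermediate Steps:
o(h, P) = 6 + h + P**2 (o(h, P) = 6 + (P*P + h) = 6 + (P**2 + h) = 6 + (h + P**2) = 6 + h + P**2)
1/(sqrt(-5*(-256) + o(18, -56))) = 1/(sqrt(-5*(-256) + (6 + 18 + (-56)**2))) = 1/(sqrt(1280 + (6 + 18 + 3136))) = 1/(sqrt(1280 + 3160)) = 1/(sqrt(4440)) = 1/(2*sqrt(1110)) = sqrt(1110)/2220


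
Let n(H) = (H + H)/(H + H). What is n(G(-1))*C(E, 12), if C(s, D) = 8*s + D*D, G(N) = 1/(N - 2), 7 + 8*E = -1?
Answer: 136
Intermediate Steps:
E = -1 (E = -7/8 + (1/8)*(-1) = -7/8 - 1/8 = -1)
G(N) = 1/(-2 + N)
C(s, D) = D**2 + 8*s (C(s, D) = 8*s + D**2 = D**2 + 8*s)
n(H) = 1 (n(H) = (2*H)/((2*H)) = (2*H)*(1/(2*H)) = 1)
n(G(-1))*C(E, 12) = 1*(12**2 + 8*(-1)) = 1*(144 - 8) = 1*136 = 136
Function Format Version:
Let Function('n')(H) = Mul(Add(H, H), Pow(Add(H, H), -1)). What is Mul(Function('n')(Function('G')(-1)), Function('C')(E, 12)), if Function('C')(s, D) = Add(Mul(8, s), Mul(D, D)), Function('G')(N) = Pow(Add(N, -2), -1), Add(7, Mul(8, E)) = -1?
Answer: 136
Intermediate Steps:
E = -1 (E = Add(Rational(-7, 8), Mul(Rational(1, 8), -1)) = Add(Rational(-7, 8), Rational(-1, 8)) = -1)
Function('G')(N) = Pow(Add(-2, N), -1)
Function('C')(s, D) = Add(Pow(D, 2), Mul(8, s)) (Function('C')(s, D) = Add(Mul(8, s), Pow(D, 2)) = Add(Pow(D, 2), Mul(8, s)))
Function('n')(H) = 1 (Function('n')(H) = Mul(Mul(2, H), Pow(Mul(2, H), -1)) = Mul(Mul(2, H), Mul(Rational(1, 2), Pow(H, -1))) = 1)
Mul(Function('n')(Function('G')(-1)), Function('C')(E, 12)) = Mul(1, Add(Pow(12, 2), Mul(8, -1))) = Mul(1, Add(144, -8)) = Mul(1, 136) = 136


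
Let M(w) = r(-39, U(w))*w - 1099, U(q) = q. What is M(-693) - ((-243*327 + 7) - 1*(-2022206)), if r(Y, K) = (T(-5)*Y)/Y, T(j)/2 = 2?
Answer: -1946623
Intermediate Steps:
T(j) = 4 (T(j) = 2*2 = 4)
r(Y, K) = 4 (r(Y, K) = (4*Y)/Y = 4)
M(w) = -1099 + 4*w (M(w) = 4*w - 1099 = -1099 + 4*w)
M(-693) - ((-243*327 + 7) - 1*(-2022206)) = (-1099 + 4*(-693)) - ((-243*327 + 7) - 1*(-2022206)) = (-1099 - 2772) - ((-79461 + 7) + 2022206) = -3871 - (-79454 + 2022206) = -3871 - 1*1942752 = -3871 - 1942752 = -1946623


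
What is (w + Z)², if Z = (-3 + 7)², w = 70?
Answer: 7396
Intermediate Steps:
Z = 16 (Z = 4² = 16)
(w + Z)² = (70 + 16)² = 86² = 7396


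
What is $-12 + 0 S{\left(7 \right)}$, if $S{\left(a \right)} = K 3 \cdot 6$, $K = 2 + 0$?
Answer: $-12$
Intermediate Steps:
$K = 2$
$S{\left(a \right)} = 36$ ($S{\left(a \right)} = 2 \cdot 3 \cdot 6 = 6 \cdot 6 = 36$)
$-12 + 0 S{\left(7 \right)} = -12 + 0 \cdot 36 = -12 + 0 = -12$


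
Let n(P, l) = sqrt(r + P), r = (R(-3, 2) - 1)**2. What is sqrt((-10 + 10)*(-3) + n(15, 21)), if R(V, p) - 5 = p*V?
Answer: 19**(1/4) ≈ 2.0878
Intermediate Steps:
R(V, p) = 5 + V*p (R(V, p) = 5 + p*V = 5 + V*p)
r = 4 (r = ((5 - 3*2) - 1)**2 = ((5 - 6) - 1)**2 = (-1 - 1)**2 = (-2)**2 = 4)
n(P, l) = sqrt(4 + P)
sqrt((-10 + 10)*(-3) + n(15, 21)) = sqrt((-10 + 10)*(-3) + sqrt(4 + 15)) = sqrt(0*(-3) + sqrt(19)) = sqrt(0 + sqrt(19)) = sqrt(sqrt(19)) = 19**(1/4)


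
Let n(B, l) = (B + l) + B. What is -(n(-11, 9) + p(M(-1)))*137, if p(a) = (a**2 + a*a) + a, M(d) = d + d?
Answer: 959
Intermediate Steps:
M(d) = 2*d
p(a) = a + 2*a**2 (p(a) = (a**2 + a**2) + a = 2*a**2 + a = a + 2*a**2)
n(B, l) = l + 2*B
-(n(-11, 9) + p(M(-1)))*137 = -((9 + 2*(-11)) + (2*(-1))*(1 + 2*(2*(-1))))*137 = -((9 - 22) - 2*(1 + 2*(-2)))*137 = -(-13 - 2*(1 - 4))*137 = -(-13 - 2*(-3))*137 = -(-13 + 6)*137 = -(-7)*137 = -1*(-959) = 959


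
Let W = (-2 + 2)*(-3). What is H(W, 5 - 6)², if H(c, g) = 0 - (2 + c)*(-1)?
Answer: 4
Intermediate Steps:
W = 0 (W = 0*(-3) = 0)
H(c, g) = 2 + c (H(c, g) = 0 + (-2 - c)*(-1) = 0 + (2 + c) = 2 + c)
H(W, 5 - 6)² = (2 + 0)² = 2² = 4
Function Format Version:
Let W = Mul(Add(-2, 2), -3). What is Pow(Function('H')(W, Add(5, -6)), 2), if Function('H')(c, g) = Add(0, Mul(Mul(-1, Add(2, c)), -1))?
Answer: 4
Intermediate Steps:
W = 0 (W = Mul(0, -3) = 0)
Function('H')(c, g) = Add(2, c) (Function('H')(c, g) = Add(0, Mul(Add(-2, Mul(-1, c)), -1)) = Add(0, Add(2, c)) = Add(2, c))
Pow(Function('H')(W, Add(5, -6)), 2) = Pow(Add(2, 0), 2) = Pow(2, 2) = 4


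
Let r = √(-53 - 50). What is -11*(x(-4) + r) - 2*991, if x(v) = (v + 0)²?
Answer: -2158 - 11*I*√103 ≈ -2158.0 - 111.64*I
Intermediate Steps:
x(v) = v²
r = I*√103 (r = √(-103) = I*√103 ≈ 10.149*I)
-11*(x(-4) + r) - 2*991 = -11*((-4)² + I*√103) - 2*991 = -11*(16 + I*√103) - 1982 = (-176 - 11*I*√103) - 1982 = -2158 - 11*I*√103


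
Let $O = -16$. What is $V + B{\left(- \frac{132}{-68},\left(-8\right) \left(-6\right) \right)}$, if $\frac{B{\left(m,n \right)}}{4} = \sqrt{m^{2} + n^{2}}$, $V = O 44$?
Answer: $-704 + \frac{12 \sqrt{74105}}{17} \approx -511.84$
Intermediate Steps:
$V = -704$ ($V = \left(-16\right) 44 = -704$)
$B{\left(m,n \right)} = 4 \sqrt{m^{2} + n^{2}}$
$V + B{\left(- \frac{132}{-68},\left(-8\right) \left(-6\right) \right)} = -704 + 4 \sqrt{\left(- \frac{132}{-68}\right)^{2} + \left(\left(-8\right) \left(-6\right)\right)^{2}} = -704 + 4 \sqrt{\left(\left(-132\right) \left(- \frac{1}{68}\right)\right)^{2} + 48^{2}} = -704 + 4 \sqrt{\left(\frac{33}{17}\right)^{2} + 2304} = -704 + 4 \sqrt{\frac{1089}{289} + 2304} = -704 + 4 \sqrt{\frac{666945}{289}} = -704 + 4 \frac{3 \sqrt{74105}}{17} = -704 + \frac{12 \sqrt{74105}}{17}$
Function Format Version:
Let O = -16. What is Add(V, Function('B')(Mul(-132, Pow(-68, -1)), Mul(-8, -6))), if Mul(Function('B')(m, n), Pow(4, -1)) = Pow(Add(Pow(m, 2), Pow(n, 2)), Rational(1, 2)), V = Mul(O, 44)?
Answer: Add(-704, Mul(Rational(12, 17), Pow(74105, Rational(1, 2)))) ≈ -511.84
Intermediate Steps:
V = -704 (V = Mul(-16, 44) = -704)
Function('B')(m, n) = Mul(4, Pow(Add(Pow(m, 2), Pow(n, 2)), Rational(1, 2)))
Add(V, Function('B')(Mul(-132, Pow(-68, -1)), Mul(-8, -6))) = Add(-704, Mul(4, Pow(Add(Pow(Mul(-132, Pow(-68, -1)), 2), Pow(Mul(-8, -6), 2)), Rational(1, 2)))) = Add(-704, Mul(4, Pow(Add(Pow(Mul(-132, Rational(-1, 68)), 2), Pow(48, 2)), Rational(1, 2)))) = Add(-704, Mul(4, Pow(Add(Pow(Rational(33, 17), 2), 2304), Rational(1, 2)))) = Add(-704, Mul(4, Pow(Add(Rational(1089, 289), 2304), Rational(1, 2)))) = Add(-704, Mul(4, Pow(Rational(666945, 289), Rational(1, 2)))) = Add(-704, Mul(4, Mul(Rational(3, 17), Pow(74105, Rational(1, 2))))) = Add(-704, Mul(Rational(12, 17), Pow(74105, Rational(1, 2))))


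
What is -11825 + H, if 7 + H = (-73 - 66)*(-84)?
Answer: -156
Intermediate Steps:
H = 11669 (H = -7 + (-73 - 66)*(-84) = -7 - 139*(-84) = -7 + 11676 = 11669)
-11825 + H = -11825 + 11669 = -156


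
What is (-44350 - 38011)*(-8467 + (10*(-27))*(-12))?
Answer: 430500947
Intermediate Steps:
(-44350 - 38011)*(-8467 + (10*(-27))*(-12)) = -82361*(-8467 - 270*(-12)) = -82361*(-8467 + 3240) = -82361*(-5227) = 430500947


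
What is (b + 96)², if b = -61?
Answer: 1225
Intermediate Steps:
(b + 96)² = (-61 + 96)² = 35² = 1225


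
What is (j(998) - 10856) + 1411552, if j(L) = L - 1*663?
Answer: 1401031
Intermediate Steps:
j(L) = -663 + L (j(L) = L - 663 = -663 + L)
(j(998) - 10856) + 1411552 = ((-663 + 998) - 10856) + 1411552 = (335 - 10856) + 1411552 = -10521 + 1411552 = 1401031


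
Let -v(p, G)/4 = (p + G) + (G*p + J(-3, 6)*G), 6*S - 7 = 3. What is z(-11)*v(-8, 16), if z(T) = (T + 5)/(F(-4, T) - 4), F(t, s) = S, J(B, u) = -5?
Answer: 14400/7 ≈ 2057.1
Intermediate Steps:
S = 5/3 (S = 7/6 + (1/6)*3 = 7/6 + 1/2 = 5/3 ≈ 1.6667)
F(t, s) = 5/3
v(p, G) = -4*p + 16*G - 4*G*p (v(p, G) = -4*((p + G) + (G*p - 5*G)) = -4*((G + p) + (-5*G + G*p)) = -4*(p - 4*G + G*p) = -4*p + 16*G - 4*G*p)
z(T) = -15/7 - 3*T/7 (z(T) = (T + 5)/(5/3 - 4) = (5 + T)/(-7/3) = (5 + T)*(-3/7) = -15/7 - 3*T/7)
z(-11)*v(-8, 16) = (-15/7 - 3/7*(-11))*(-4*(-8) + 16*16 - 4*16*(-8)) = (-15/7 + 33/7)*(32 + 256 + 512) = (18/7)*800 = 14400/7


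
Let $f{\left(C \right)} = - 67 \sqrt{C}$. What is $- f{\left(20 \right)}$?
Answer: $134 \sqrt{5} \approx 299.63$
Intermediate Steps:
$- f{\left(20 \right)} = - \left(-67\right) \sqrt{20} = - \left(-67\right) 2 \sqrt{5} = - \left(-134\right) \sqrt{5} = 134 \sqrt{5}$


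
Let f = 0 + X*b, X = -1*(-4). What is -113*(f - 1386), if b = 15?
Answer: 149838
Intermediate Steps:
X = 4
f = 60 (f = 0 + 4*15 = 0 + 60 = 60)
-113*(f - 1386) = -113*(60 - 1386) = -113*(-1326) = 149838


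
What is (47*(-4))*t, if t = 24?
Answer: -4512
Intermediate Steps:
(47*(-4))*t = (47*(-4))*24 = -188*24 = -4512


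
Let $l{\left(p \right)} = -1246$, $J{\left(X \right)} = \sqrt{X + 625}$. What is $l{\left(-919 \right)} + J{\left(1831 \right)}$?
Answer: $-1246 + 2 \sqrt{614} \approx -1196.4$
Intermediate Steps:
$J{\left(X \right)} = \sqrt{625 + X}$
$l{\left(-919 \right)} + J{\left(1831 \right)} = -1246 + \sqrt{625 + 1831} = -1246 + \sqrt{2456} = -1246 + 2 \sqrt{614}$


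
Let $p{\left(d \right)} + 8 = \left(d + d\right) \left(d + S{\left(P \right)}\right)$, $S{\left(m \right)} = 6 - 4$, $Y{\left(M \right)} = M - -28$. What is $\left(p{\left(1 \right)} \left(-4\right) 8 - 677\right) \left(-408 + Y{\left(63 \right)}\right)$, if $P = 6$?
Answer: $194321$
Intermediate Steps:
$Y{\left(M \right)} = 28 + M$ ($Y{\left(M \right)} = M + 28 = 28 + M$)
$S{\left(m \right)} = 2$ ($S{\left(m \right)} = 6 - 4 = 2$)
$p{\left(d \right)} = -8 + 2 d \left(2 + d\right)$ ($p{\left(d \right)} = -8 + \left(d + d\right) \left(d + 2\right) = -8 + 2 d \left(2 + d\right)$)
$\left(p{\left(1 \right)} \left(-4\right) 8 - 677\right) \left(-408 + Y{\left(63 \right)}\right) = \left(\left(-8 + 2 \cdot 1^{2} + 4 \cdot 1\right) \left(-4\right) 8 - 677\right) \left(-408 + \left(28 + 63\right)\right) = \left(\left(-8 + 2 \cdot 1 + 4\right) \left(-4\right) 8 - 677\right) \left(-408 + 91\right) = \left(\left(-8 + 2 + 4\right) \left(-4\right) 8 - 677\right) \left(-317\right) = \left(\left(-2\right) \left(-4\right) 8 - 677\right) \left(-317\right) = \left(8 \cdot 8 - 677\right) \left(-317\right) = \left(64 - 677\right) \left(-317\right) = \left(-613\right) \left(-317\right) = 194321$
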